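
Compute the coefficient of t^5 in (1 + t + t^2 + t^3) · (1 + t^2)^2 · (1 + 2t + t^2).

12

(1 + t + t^2 + t^3) has coefficients 1,1,1,1 for degrees 0…3.
(1 + t^2)^2 has coefficients 1,0,2,0,1,0 for degrees 0…5.
Finally multiplying by (1 + 2t + t^2), the product of all factors after the first has coefficients 1,2,3,4,3,2 for degrees 0…5.
[t^5] = 1·2 + 1·3 + 1·4 + 1·3 = 12.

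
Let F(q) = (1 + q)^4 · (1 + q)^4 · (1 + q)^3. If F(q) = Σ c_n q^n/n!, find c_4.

7920

The EGF product rule gives c_4 = Σ_{k_1+k_2+k_3=4} C(4; k_1,k_2,k_3) · ∏ g_i(k_i), where (1+q)^4 gives the falling factorial (4)_k; (1+q)^4 gives the falling factorial (4)_k; (1+q)^3 gives the falling factorial (3)_k.
g_1(k) for k = 0…4: 1, 4, 12, 24, 24.
g_2(k) for k = 0…4: 1, 4, 12, 24, 24.
g_3(k) for k = 0…4: 1, 3, 6, 6, 0.
First combine the last two factors: h(k) = Σ_j C(k,j)·g_2(j)·g_3(k−j) for k = 0…4: 1, 7, 42, 210, 840.
c_4 = Σ_k C(4,k)·g_1(k)·h(4−k) = 1·1·840 + 4·4·210 + 6·12·42 + 4·24·7 + 1·24·1 = 840 + 3360 + 3024 + 672 + 24 = 7920.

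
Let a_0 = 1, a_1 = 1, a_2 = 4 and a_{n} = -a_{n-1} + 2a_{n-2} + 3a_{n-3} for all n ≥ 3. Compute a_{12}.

The ordinary generating function has denominator 1 + t - 2t^2 - 3t^3.
Iterating the recurrence: a_0,…,a_{12} = 1, 1, 4, 1, 10, 4, 19, 19, 31, 64, 55, 166, 136.

136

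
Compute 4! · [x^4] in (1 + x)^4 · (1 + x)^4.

1680

The EGF product rule gives c_4 = Σ_{k_1+k_2=4} C(4; k_1,k_2) · ∏ g_i(k_i), where (1+x)^4 gives the falling factorial (4)_k; (1+x)^4 gives the falling factorial (4)_k.
g_1(k) for k = 0…4: 1, 4, 12, 24, 24.
g_2(k) for k = 0…4: 1, 4, 12, 24, 24.
c_4 = Σ_k C(4,k)·g_1(k)·g_2(4−k) = 1·1·24 + 4·4·24 + 6·12·12 + 4·24·4 + 1·24·1 = 24 + 384 + 864 + 384 + 24 = 1680.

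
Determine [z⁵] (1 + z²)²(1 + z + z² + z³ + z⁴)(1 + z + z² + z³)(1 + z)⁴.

127

(1 + z²)² has coefficients 1,0,2,0,1 for degrees 0…4.
(1 + z + z² + z³ + z⁴) has coefficients 1,1,1,1,1,0 for degrees 0…5.
Multiplying by (1 + z + z² + z³) gives running coefficients 1,2,3,4,4,3 for degrees 0…5.
Finally multiplying by (1 + z)⁴, the product of all factors after the first has coefficients 1,6,17,32,47,57 for degrees 0…5.
[z⁵] = 1·57 + 2·32 + 1·6 = 127.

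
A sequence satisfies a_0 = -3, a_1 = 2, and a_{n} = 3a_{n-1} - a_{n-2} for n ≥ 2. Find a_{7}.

1186

The ordinary generating function has denominator 1 - 3y + y^2.
Iterating the recurrence: a_0,…,a_{7} = -3, 2, 9, 25, 66, 173, 453, 1186.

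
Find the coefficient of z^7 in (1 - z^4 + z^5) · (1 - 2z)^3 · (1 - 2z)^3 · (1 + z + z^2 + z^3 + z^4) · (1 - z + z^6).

(1 - z^4 + z^5) has coefficients 1,0,0,0,-1,1 for degrees 0…5.
(1 - 2z)^3 has coefficients 1,-6,12,-8,0,0,0,0 for degrees 0…7.
Multiplying by (1 - 2z)^3 gives running coefficients 1,-12,60,-160,240,-192,64,0 for degrees 0…7.
Multiplying by (1 + z + z^2 + z^3 + z^4) gives running coefficients 1,-11,49,-111,129,-64,12,-48 for degrees 0…7.
Finally multiplying by (1 - z + z^6), the product of all factors after the first has coefficients 1,-12,60,-160,240,-193,77,-71 for degrees 0…7.
[z^7] = 1·(-71) − 1·(-160) + 1·60 = 149.

149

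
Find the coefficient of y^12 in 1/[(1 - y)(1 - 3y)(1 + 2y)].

The denominator gives the recurrence a_n = 2a_(n−1) + 5a_(n−2) − 6a_(n−3) for n ≥ 3; the numerator fixes a_0 = 1, a_1 = 2, a_2 = 9.
Iterating: 1, 2, 9, 22, 77, 210, 673, 1934, 5973, 17578, 53417, 158886, 479389, so a_12 = 479389.

479389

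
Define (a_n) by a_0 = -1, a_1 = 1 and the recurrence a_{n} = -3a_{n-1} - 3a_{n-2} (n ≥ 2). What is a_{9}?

81

The ordinary generating function has denominator 1 + 3q + 3q^2.
Iterating the recurrence: a_0,…,a_{9} = -1, 1, 0, -3, 9, -18, 27, -27, 0, 81.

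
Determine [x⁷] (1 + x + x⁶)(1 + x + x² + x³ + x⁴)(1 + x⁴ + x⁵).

5

(1 + x + x⁶) has coefficients 1,1,0,0,0,0,1 for degrees 0…6.
(1 + x + x² + x³ + x⁴) has coefficients 1,1,1,1,1,0,0,0 for degrees 0…7.
Finally multiplying by (1 + x⁴ + x⁵), the product of all factors after the first has coefficients 1,1,1,1,2,2,2,2 for degrees 0…7.
[x⁷] = 1·2 + 1·2 + 1·1 = 5.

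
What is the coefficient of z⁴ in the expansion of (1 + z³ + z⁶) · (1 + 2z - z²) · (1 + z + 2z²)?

1

(1 + z³ + z⁶) has coefficients 1,0,0,1,0 for degrees 0…4.
(1 + 2z - z²) has coefficients 1,2,-1,0,0 for degrees 0…4.
Finally multiplying by (1 + z + 2z²), the product of all factors after the first has coefficients 1,3,3,3,-2 for degrees 0…4.
[z⁴] = 1·(-2) + 1·3 = 1.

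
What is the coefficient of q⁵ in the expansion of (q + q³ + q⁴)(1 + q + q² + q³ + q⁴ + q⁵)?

3

(q + q³ + q⁴) has coefficients 0,1,0,1,1 for degrees 0…4.
(1 + q + q² + q³ + q⁴ + q⁵) has coefficients 1,1,1,1,1,1 for degrees 0…5.
[q⁵] = 1·1 + 1·1 + 1·1 = 3.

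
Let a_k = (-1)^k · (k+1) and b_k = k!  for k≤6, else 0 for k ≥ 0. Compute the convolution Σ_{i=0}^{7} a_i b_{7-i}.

Write out a_i and b_{7-i} for i = 0,…,7 and sum the products.
Σ = 1·0 − 2·720 + 3·120 − 4·24 + 5·6 − 6·2 + 7·1 − 8·1 = -1159.

-1159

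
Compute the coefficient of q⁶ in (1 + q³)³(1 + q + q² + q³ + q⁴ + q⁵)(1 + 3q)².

66

(1 + q³)³ has coefficients 1,0,0,3,0,0,3 for degrees 0…6.
(1 + q + q² + q³ + q⁴ + q⁵) has coefficients 1,1,1,1,1,1,0 for degrees 0…6.
Finally multiplying by (1 + 3q)², the product of all factors after the first has coefficients 1,7,16,16,16,16,15 for degrees 0…6.
[q⁶] = 1·15 + 3·16 + 3·1 = 66.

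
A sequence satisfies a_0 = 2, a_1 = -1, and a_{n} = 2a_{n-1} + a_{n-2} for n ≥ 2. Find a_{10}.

-408

The ordinary generating function has denominator 1 - 2q - q^2.
Iterating the recurrence: a_0,…,a_{10} = 2, -1, 0, -1, -2, -5, -12, -29, -70, -169, -408.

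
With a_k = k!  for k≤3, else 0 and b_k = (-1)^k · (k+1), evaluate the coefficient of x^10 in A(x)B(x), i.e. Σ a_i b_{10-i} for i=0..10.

-29

The convolution is the x^10 coefficient of A(x)B(x).
Σ = 1·11 + 1·(-10) + 2·9 + 6·(-8) + 0·7 + 0·(-6) + 0·5 + 0·(-4) + 0·3 + 0·(-2) + 0·1 = -29.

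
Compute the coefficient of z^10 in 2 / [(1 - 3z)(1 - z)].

Partial fractions give a closed form: a_n = (3)·3^n + (-1)·1^n.
At n = 10: a_10 = 177146.

177146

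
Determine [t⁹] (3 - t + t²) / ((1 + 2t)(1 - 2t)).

-256

The denominator gives the recurrence a_n = 4a_(n−2) for n ≥ 3; the numerator fixes a_0 = 3, a_1 = -1, a_2 = 13.
Iterating: 3, -1, 13, -4, 52, -16, 208, -64, 832, -256, so a_9 = -256.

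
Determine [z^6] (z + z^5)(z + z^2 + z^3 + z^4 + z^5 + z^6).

2

(z + z^5) has coefficients 0,1,0,0,0,1 for degrees 0…5.
(z + z^2 + z^3 + z^4 + z^5 + z^6) has coefficients 0,1,1,1,1,1,1 for degrees 0…6.
[z^6] = 1·1 + 1·1 = 2.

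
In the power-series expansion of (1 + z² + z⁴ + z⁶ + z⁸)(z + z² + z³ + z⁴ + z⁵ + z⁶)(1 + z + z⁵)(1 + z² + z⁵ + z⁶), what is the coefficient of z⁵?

(1 + z² + z⁴ + z⁶ + z⁸) has coefficients 1,0,1,0,1,0 for degrees 0…5.
(z + z² + z³ + z⁴ + z⁵ + z⁶) has coefficients 0,1,1,1,1,1 for degrees 0…5.
Multiplying by (1 + z + z⁵) gives running coefficients 0,1,2,2,2,2 for degrees 0…5.
Finally multiplying by (1 + z² + z⁵ + z⁶), the product of all factors after the first has coefficients 0,1,2,3,4,4 for degrees 0…5.
[z⁵] = 1·4 + 1·3 + 1·1 = 8.

8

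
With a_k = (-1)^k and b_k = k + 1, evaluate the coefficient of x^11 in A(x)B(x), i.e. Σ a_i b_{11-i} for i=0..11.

Write out a_i and b_{11-i} for i = 0,…,11 and sum the products.
Σ = 1·12 − 1·11 + 1·10 − 1·9 + 1·8 − 1·7 + 1·6 − 1·5 + 1·4 − 1·3 + 1·2 − 1·1 = 6.

6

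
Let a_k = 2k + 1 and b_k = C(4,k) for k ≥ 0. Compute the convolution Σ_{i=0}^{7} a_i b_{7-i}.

176

This is [x^7] in the product of the two ordinary generating functions.
Σ = 1·0 + 3·0 + 5·0 + 7·1 + 9·4 + 11·6 + 13·4 + 15·1 = 176.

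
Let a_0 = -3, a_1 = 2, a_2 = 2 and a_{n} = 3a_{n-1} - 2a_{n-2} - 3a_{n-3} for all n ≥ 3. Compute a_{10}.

The ordinary generating function has denominator 1 - 3t + 2t^2 + 3t^3.
Iterating the recurrence: a_0,…,a_{10} = -3, 2, 2, 11, 23, 41, 44, -19, -268, -898, -2101.

-2101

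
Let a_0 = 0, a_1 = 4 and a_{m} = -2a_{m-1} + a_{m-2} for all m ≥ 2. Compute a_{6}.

-280

The ordinary generating function has denominator 1 + 2t - t^2.
Iterating the recurrence: a_0,…,a_{6} = 0, 4, -8, 20, -48, 116, -280.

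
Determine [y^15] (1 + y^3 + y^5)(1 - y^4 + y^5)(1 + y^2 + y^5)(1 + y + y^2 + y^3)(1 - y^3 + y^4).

3

(1 + y^3 + y^5) has coefficients 1,0,0,1,0,1 for degrees 0…5.
(1 - y^4 + y^5) has coefficients 1,0,0,0,-1,1,0,0,0,0,0,0,0,0,0,0 for degrees 0…15.
Multiplying by (1 + y^2 + y^5) gives running coefficients 1,0,1,0,-1,2,-1,1,0,-1,1,0,0,0,0,0 for degrees 0…15.
Multiplying by (1 + y + y^2 + y^3) gives running coefficients 1,1,2,2,0,2,0,1,2,-1,1,0,0,1,0,0 for degrees 0…15.
Finally multiplying by (1 - y^3 + y^4), the product of all factors after the first has coefficients 1,1,2,1,0,1,0,3,0,1,0,-1,3,-1,1,0 for degrees 0…15.
[y^15] = 1·0 + 1·3 + 1·0 = 3.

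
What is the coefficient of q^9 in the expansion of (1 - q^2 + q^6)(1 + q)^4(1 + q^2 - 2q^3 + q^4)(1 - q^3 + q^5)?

-3

(1 - q^2 + q^6) has coefficients 1,0,-1,0,0,0,1 for degrees 0…6.
(1 + q)^4 has coefficients 1,4,6,4,1,0,0,0,0,0 for degrees 0…9.
Multiplying by (1 + q^2 - 2q^3 + q^4) gives running coefficients 1,4,7,6,0,-4,-1,2,1,0 for degrees 0…9.
Finally multiplying by (1 - q^3 + q^5), the product of all factors after the first has coefficients 1,4,7,5,-4,-10,-3,9,11,1 for degrees 0…9.
[q^9] = 1·1 − 1·9 + 1·5 = -3.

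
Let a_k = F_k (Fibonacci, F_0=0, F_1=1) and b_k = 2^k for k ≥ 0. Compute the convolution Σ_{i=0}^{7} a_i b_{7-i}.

This is [x^7] in the product of the two ordinary generating functions.
Σ = 0·128 + 1·64 + 1·32 + 2·16 + 3·8 + 5·4 + 8·2 + 13·1 = 201.

201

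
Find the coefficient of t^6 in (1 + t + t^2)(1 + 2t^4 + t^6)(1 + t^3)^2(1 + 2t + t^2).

(1 + t + t^2) has coefficients 1,1,1 for degrees 0…2.
(1 + 2t^4 + t^6) has coefficients 1,0,0,0,2,0,1 for degrees 0…6.
Multiplying by (1 + t^3)^2 gives running coefficients 1,0,0,2,2,0,2 for degrees 0…6.
Finally multiplying by (1 + 2t + t^2), the product of all factors after the first has coefficients 1,2,1,2,6,6,4 for degrees 0…6.
[t^6] = 1·4 + 1·6 + 1·6 = 16.

16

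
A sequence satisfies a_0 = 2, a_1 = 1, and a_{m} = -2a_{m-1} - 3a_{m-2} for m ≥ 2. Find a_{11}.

The ordinary generating function has denominator 1 + 2x + 3x^2.
Iterating the recurrence: a_0,…,a_{11} = 2, 1, -8, 13, -2, -35, 76, -47, -134, 409, -416, -395.

-395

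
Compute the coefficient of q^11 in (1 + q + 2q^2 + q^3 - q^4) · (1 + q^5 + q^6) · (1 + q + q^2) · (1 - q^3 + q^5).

(1 + q + 2q^2 + q^3 - q^4) has coefficients 1,1,2,1,-1 for degrees 0…4.
(1 + q^5 + q^6) has coefficients 1,0,0,0,0,1,1,0,0,0,0,0 for degrees 0…11.
Multiplying by (1 + q + q^2) gives running coefficients 1,1,1,0,0,1,2,2,1,0,0,0 for degrees 0…11.
Finally multiplying by (1 - q^3 + q^5), the product of all factors after the first has coefficients 1,1,1,-1,-1,1,3,3,0,-2,-1,1 for degrees 0…11.
[q^11] = 1·1 + 1·(-1) + 2·(-2) + 1·0 − 1·3 = -7.

-7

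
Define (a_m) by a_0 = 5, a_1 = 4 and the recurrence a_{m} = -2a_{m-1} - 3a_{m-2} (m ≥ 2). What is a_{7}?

-98

The ordinary generating function has denominator 1 + 2z + 3z^2.
Iterating the recurrence: a_0,…,a_{7} = 5, 4, -23, 34, 1, -104, 205, -98.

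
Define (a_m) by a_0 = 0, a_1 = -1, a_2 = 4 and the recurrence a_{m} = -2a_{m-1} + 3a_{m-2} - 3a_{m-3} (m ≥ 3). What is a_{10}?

41149

The ordinary generating function has denominator 1 + 2q - 3q^2 + 3q^3.
Iterating the recurrence: a_0,…,a_{10} = 0, -1, 4, -11, 37, -119, 382, -1232, 3967, -12776, 41149.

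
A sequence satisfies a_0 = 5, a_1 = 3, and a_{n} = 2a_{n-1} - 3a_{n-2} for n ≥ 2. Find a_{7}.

189

The ordinary generating function has denominator 1 - 2y + 3y^2.
Iterating the recurrence: a_0,…,a_{7} = 5, 3, -9, -27, -27, 27, 135, 189.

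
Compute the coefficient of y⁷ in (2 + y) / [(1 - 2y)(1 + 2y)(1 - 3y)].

Partial fractions give a closed form: a_n = (-5/2)·2^n + (3/10)·(-2)^n + (21/5)·3^n.
At n = 7: a_7 = 8827.

8827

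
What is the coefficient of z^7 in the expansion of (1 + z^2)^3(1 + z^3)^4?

(1 + z^2)^3 has coefficients 1,0,3,0,3,0,1 for degrees 0…6.
(1 + z^3)^4 has coefficients 1,0,0,4,0,0,6,0 for degrees 0…7.
[z^7] = 1·0 + 3·0 + 3·4 + 1·0 = 12.

12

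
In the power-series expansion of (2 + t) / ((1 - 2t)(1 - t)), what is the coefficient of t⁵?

157

Partial fractions give a closed form: a_n = (5)·2^n + (-3)·1^n.
At n = 5: a_5 = 157.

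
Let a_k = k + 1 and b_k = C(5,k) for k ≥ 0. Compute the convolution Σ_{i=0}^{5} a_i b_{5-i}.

112

This is [x^5] in the product of the two ordinary generating functions.
Σ = 1·1 + 2·5 + 3·10 + 4·10 + 5·5 + 6·1 = 112.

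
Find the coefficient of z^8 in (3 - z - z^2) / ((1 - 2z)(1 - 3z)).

49149

The denominator gives the recurrence a_n = 5a_(n−1) − 6a_(n−2) for n ≥ 3; the numerator fixes a_0 = 3, a_1 = 14, a_2 = 51.
Iterating: 3, 14, 51, 171, 549, 1719, 5301, 16191, 49149, so a_8 = 49149.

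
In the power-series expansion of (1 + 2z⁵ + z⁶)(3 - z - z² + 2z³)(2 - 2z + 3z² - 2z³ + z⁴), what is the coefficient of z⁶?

-15

(1 + 2z⁵ + z⁶) has coefficients 1,0,0,0,0,2,1 for degrees 0…6.
(3 - z - z² + 2z³) has coefficients 3,-1,-1,2,0,0,0 for degrees 0…6.
Finally multiplying by (2 - 2z + 3z² - 2z³ + z⁴), the product of all factors after the first has coefficients 6,-8,9,-3,-2,7,-5 for degrees 0…6.
[z⁶] = 1·(-5) + 2·(-8) + 1·6 = -15.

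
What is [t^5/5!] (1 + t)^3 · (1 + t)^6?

15120

The EGF product rule gives c_5 = Σ_{k_1+k_2=5} C(5; k_1,k_2) · ∏ g_i(k_i), where (1+t)^3 gives the falling factorial (3)_k; (1+t)^6 gives the falling factorial (6)_k.
g_1(k) for k = 0…5: 1, 3, 6, 6, 0, 0.
g_2(k) for k = 0…5: 1, 6, 30, 120, 360, 720.
c_5 = Σ_k C(5,k)·g_1(k)·g_2(5−k) = 1·1·720 + 5·3·360 + 10·6·120 + 10·6·30 = 720 + 5400 + 7200 + 1800 = 15120.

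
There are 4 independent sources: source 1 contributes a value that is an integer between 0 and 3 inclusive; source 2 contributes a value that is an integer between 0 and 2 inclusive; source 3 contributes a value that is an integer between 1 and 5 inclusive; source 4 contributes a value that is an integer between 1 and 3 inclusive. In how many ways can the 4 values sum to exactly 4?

10

The generating function for the choices is (1 + t + t² + t³)·(1 + t + t²)·(t + t² + t³ + t⁴ + t⁵)·(t + t² + t³); the count is [t⁴].
(1 + t + t² + t³) has coefficients 1,1,1,1 for degrees 0…3.
(1 + t + t²) has coefficients 1,1,1,0,0 for degrees 0…4.
Multiplying by (t + t² + t³ + t⁴ + t⁵) gives running coefficients 0,1,2,3,3 for degrees 0…4.
Finally multiplying by (t + t² + t³), the product of all factors after the first has coefficients 0,0,1,3,6 for degrees 0…4.
[t⁴] = 1·6 + 1·3 + 1·1 + 1·0 = 10.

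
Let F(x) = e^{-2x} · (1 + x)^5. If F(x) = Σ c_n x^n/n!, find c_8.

4096

The EGF product rule gives c_8 = Σ_{k_1+k_2=8} C(8; k_1,k_2) · ∏ g_i(k_i), where e^{-2x} gives (-2)^k; (1+x)^5 gives the falling factorial (5)_k.
g_1(k) for k = 0…8: 1, -2, 4, -8, 16, -32, 64, -128, 256.
g_2(k) for k = 0…8: 1, 5, 20, 60, 120, 120, 0, 0, 0.
c_8 = Σ_k C(8,k)·g_1(k)·g_2(8−k) = 56·(-8)·120 + 70·16·120 + 56·(-32)·60 + 28·64·20 + 8·(-128)·5 + 1·256·1 = −53760 + 134400 − 107520 + 35840 − 5120 + 256 = 4096.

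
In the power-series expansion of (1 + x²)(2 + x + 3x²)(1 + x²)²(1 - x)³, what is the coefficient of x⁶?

(1 + x²) has coefficients 1,0,1 for degrees 0…2.
(2 + x + 3x²) has coefficients 2,1,3,0,0,0,0 for degrees 0…6.
Multiplying by (1 + x²)² gives running coefficients 2,1,7,2,8,1,3 for degrees 0…6.
Finally multiplying by (1 - x)³, the product of all factors after the first has coefficients 2,-5,10,-18,22,-24,22 for degrees 0…6.
[x⁶] = 1·22 + 1·22 = 44.

44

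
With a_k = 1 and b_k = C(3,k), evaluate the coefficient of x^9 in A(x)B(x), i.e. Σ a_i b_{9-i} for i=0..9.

8

This is [x^9] in the product of the two ordinary generating functions.
Σ = 1·0 + 1·0 + 1·0 + 1·0 + 1·0 + 1·0 + 1·1 + 1·3 + 1·3 + 1·1 = 8.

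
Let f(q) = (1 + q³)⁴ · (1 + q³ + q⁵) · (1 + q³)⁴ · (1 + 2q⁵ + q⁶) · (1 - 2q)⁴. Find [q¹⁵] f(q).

(1 + q³)⁴ has coefficients 1,0,0,4,0,0,6,0,0,4,0,0,1 for degrees 0…12.
(1 + q³ + q⁵) has coefficients 1,0,0,1,0,1,0,0,0,0,0,0,0,0,0,0 for degrees 0…15.
Multiplying by (1 + q³)⁴ gives running coefficients 1,0,0,5,0,1,10,0,4,10,0,6,5,0,4,1 for degrees 0…15.
Multiplying by (1 + 2q⁵ + q⁶) gives running coefficients 1,0,0,5,0,3,11,0,14,15,2,27,15,8,28,11 for degrees 0…15.
Finally multiplying by (1 - 2q)⁴, the product of all factors after the first has coefficients 1,-8,24,-27,-24,123,-173,64,182,-401,394,-77,-409,712,-508,-69 for degrees 0…15.
[q¹⁵] = 1·(-69) + 4·(-409) + 6·(-401) + 4·(-173) + 1·(-27) = -4830.

-4830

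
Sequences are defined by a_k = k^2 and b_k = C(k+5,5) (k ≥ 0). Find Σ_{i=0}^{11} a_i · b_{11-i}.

The convolution is the t^11 coefficient of A(t)B(t).
Σ = 0·4368 + 1·3003 + 4·2002 + 9·1287 + 16·792 + 25·462 + 36·252 + 49·126 + 64·56 + 81·21 + 100·6 + 121·1 = 68068.

68068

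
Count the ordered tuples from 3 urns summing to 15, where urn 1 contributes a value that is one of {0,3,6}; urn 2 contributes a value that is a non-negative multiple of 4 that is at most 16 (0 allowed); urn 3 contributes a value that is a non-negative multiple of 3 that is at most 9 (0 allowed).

The generating function for the choices is (1 + y^3 + y^6)·(1 + y^4 + y^8 + y^12 + y^16)·(1 + y^3 + y^6 + y^9); the count is [y^15].
(1 + y^3 + y^6) has coefficients 1,0,0,1,0,0,1 for degrees 0…6.
(1 + y^4 + y^8 + y^12 + y^16) has coefficients 1,0,0,0,1,0,0,0,1,0,0,0,1,0,0,0 for degrees 0…15.
Finally multiplying by (1 + y^3 + y^6 + y^9), the product of all factors after the first has coefficients 1,0,0,1,1,0,1,1,1,1,1,1,1,1,1,1 for degrees 0…15.
[y^15] = 1·1 + 1·1 + 1·1 = 3.

3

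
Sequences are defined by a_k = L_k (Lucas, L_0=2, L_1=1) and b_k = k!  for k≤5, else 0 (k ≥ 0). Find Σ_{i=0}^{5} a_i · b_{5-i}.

Write out a_i and b_{5-i} for i = 0,…,5 and sum the products.
Σ = 2·120 + 1·24 + 3·6 + 4·2 + 7·1 + 11·1 = 308.

308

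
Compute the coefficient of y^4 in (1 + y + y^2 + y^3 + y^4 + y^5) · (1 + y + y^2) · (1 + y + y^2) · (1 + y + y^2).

(1 + y + y^2 + y^3 + y^4 + y^5) has coefficients 1,1,1,1,1 for degrees 0…4.
(1 + y + y^2) has coefficients 1,1,1,0,0 for degrees 0…4.
Multiplying by (1 + y + y^2) gives running coefficients 1,2,3,2,1 for degrees 0…4.
Finally multiplying by (1 + y + y^2), the product of all factors after the first has coefficients 1,3,6,7,6 for degrees 0…4.
[y^4] = 1·6 + 1·7 + 1·6 + 1·3 + 1·1 = 23.

23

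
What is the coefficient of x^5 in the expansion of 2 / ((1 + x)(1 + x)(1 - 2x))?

24

The denominator gives the recurrence a_n = 3a_(n−2) + 2a_(n−3) for n ≥ 3; the numerator fixes a_0 = 2, a_1 = 0, a_2 = 6.
Iterating: 2, 0, 6, 4, 18, 24, so a_5 = 24.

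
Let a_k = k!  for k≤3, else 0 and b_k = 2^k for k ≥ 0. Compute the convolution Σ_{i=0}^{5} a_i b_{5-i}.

The convolution is the t^5 coefficient of A(t)B(t).
Σ = 1·32 + 1·16 + 2·8 + 6·4 + 0·2 + 0·1 = 88.

88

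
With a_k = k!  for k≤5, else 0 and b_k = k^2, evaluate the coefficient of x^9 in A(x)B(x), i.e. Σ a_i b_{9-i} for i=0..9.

Write out a_i and b_{9-i} for i = 0,…,9 and sum the products.
Σ = 1·81 + 1·64 + 2·49 + 6·36 + 24·25 + 120·16 + 0·9 + 0·4 + 0·1 + 0·0 = 2979.

2979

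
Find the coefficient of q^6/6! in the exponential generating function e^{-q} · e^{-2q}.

729

The EGF product rule gives c_6 = Σ_{k_1+k_2=6} C(6; k_1,k_2) · ∏ g_i(k_i), where e^{-q} gives (-1)^k; e^{-2q} gives (-2)^k.
g_1(k) for k = 0…6: 1, -1, 1, -1, 1, -1, 1.
g_2(k) for k = 0…6: 1, -2, 4, -8, 16, -32, 64.
c_6 = Σ_k C(6,k)·g_1(k)·g_2(6−k) = 1·1·64 + 6·(-1)·(-32) + 15·1·16 + 20·(-1)·(-8) + 15·1·4 + 6·(-1)·(-2) + 1·1·1 = 64 + 192 + 240 + 160 + 60 + 12 + 1 = 729.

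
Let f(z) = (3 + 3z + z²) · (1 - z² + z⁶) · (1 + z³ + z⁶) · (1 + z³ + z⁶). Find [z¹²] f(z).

6

(3 + 3z + z²) has coefficients 3,3,1 for degrees 0…2.
(1 - z² + z⁶) has coefficients 1,0,-1,0,0,0,1,0,0,0,0,0,0 for degrees 0…12.
Multiplying by (1 + z³ + z⁶) gives running coefficients 1,0,-1,1,0,-1,2,0,-1,1,0,0,1 for degrees 0…12.
Finally multiplying by (1 + z³ + z⁶), the product of all factors after the first has coefficients 1,0,-1,2,0,-2,4,0,-3,4,0,-2,4 for degrees 0…12.
[z¹²] = 3·4 + 3·(-2) + 1·0 = 6.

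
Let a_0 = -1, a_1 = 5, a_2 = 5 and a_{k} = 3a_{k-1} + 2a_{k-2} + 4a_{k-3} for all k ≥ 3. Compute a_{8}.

18749

The ordinary generating function has denominator 1 - 3x - 2x^2 - 4x^3.
Iterating the recurrence: a_0,…,a_{8} = -1, 5, 5, 21, 93, 341, 1293, 4933, 18749.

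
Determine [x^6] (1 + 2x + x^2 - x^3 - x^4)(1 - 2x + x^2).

-1

(1 + 2x + x^2 - x^3 - x^4) has coefficients 1,2,1,-1,-1 for degrees 0…4.
(1 - 2x + x^2) has coefficients 1,-2,1,0,0,0,0 for degrees 0…6.
[x^6] = 1·0 + 2·0 + 1·0 − 1·0 − 1·1 = -1.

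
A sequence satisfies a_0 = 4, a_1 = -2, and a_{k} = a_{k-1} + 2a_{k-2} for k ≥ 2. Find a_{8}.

The ordinary generating function has denominator 1 - q - 2q^2.
Iterating the recurrence: a_0,…,a_{8} = 4, -2, 6, 2, 14, 18, 46, 82, 174.

174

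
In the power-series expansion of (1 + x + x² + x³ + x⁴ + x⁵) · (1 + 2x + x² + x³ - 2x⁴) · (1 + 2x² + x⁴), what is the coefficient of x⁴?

(1 + x + x² + x³ + x⁴ + x⁵) has coefficients 1,1,1,1,1 for degrees 0…4.
(1 + 2x + x² + x³ - 2x⁴) has coefficients 1,2,1,1,-2 for degrees 0…4.
Finally multiplying by (1 + 2x² + x⁴), the product of all factors after the first has coefficients 1,2,3,5,1 for degrees 0…4.
[x⁴] = 1·1 + 1·5 + 1·3 + 1·2 + 1·1 = 12.

12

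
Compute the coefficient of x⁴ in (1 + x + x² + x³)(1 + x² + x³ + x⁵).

(1 + x + x² + x³) has coefficients 1,1,1,1 for degrees 0…3.
(1 + x² + x³ + x⁵) has coefficients 1,0,1,1,0 for degrees 0…4.
[x⁴] = 1·0 + 1·1 + 1·1 + 1·0 = 2.

2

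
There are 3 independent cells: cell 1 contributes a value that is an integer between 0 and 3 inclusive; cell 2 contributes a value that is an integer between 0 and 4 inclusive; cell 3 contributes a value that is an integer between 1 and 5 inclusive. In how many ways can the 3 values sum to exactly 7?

16

The generating function for the choices is (1 + t + t^2 + t^3)·(1 + t + t^2 + t^3 + t^4)·(t + t^2 + t^3 + t^4 + t^5); the count is [t^7].
(1 + t + t^2 + t^3) has coefficients 1,1,1,1 for degrees 0…3.
(1 + t + t^2 + t^3 + t^4) has coefficients 1,1,1,1,1,0,0,0 for degrees 0…7.
Finally multiplying by (t + t^2 + t^3 + t^4 + t^5), the product of all factors after the first has coefficients 0,1,2,3,4,5,4,3 for degrees 0…7.
[t^7] = 1·3 + 1·4 + 1·5 + 1·4 = 16.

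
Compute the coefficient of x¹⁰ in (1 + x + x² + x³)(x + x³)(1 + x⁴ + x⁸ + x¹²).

2

(1 + x + x² + x³) has coefficients 1,1,1,1 for degrees 0…3.
(x + x³) has coefficients 0,1,0,1,0,0,0,0,0,0,0 for degrees 0…10.
Finally multiplying by (1 + x⁴ + x⁸ + x¹²), the product of all factors after the first has coefficients 0,1,0,1,0,1,0,1,0,1,0 for degrees 0…10.
[x¹⁰] = 1·0 + 1·1 + 1·0 + 1·1 = 2.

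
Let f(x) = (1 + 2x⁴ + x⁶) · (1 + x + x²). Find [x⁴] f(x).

2

(1 + 2x⁴ + x⁶) has coefficients 1,0,0,0,2 for degrees 0…4.
(1 + x + x²) has coefficients 1,1,1,0,0 for degrees 0…4.
[x⁴] = 1·0 + 2·1 = 2.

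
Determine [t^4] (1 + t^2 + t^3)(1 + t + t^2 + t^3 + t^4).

3

(1 + t^2 + t^3) has coefficients 1,0,1,1 for degrees 0…3.
(1 + t + t^2 + t^3 + t^4) has coefficients 1,1,1,1,1 for degrees 0…4.
[t^4] = 1·1 + 1·1 + 1·1 = 3.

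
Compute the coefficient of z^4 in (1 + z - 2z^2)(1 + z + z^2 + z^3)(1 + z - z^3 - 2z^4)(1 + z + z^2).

(1 + z - 2z^2) has coefficients 1,1,-2 for degrees 0…2.
(1 + z + z^2 + z^3) has coefficients 1,1,1,1,0 for degrees 0…4.
Multiplying by (1 + z - z^3 - 2z^4) gives running coefficients 1,2,2,1,-2 for degrees 0…4.
Finally multiplying by (1 + z + z^2), the product of all factors after the first has coefficients 1,3,5,5,1 for degrees 0…4.
[z^4] = 1·1 + 1·5 − 2·5 = -4.

-4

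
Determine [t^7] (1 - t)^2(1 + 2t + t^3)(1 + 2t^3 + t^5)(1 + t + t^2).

(1 - t)^2 has coefficients 1,-2,1 for degrees 0…2.
(1 + 2t + t^3) has coefficients 1,2,0,1,0,0,0,0 for degrees 0…7.
Multiplying by (1 + 2t^3 + t^5) gives running coefficients 1,2,0,3,4,1,4,0 for degrees 0…7.
Finally multiplying by (1 + t + t^2), the product of all factors after the first has coefficients 1,3,3,5,7,8,9,5 for degrees 0…7.
[t^7] = 1·5 − 2·9 + 1·8 = -5.

-5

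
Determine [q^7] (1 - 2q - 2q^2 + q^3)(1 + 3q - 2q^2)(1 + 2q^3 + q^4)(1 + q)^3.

(1 - 2q - 2q^2 + q^3) has coefficients 1,-2,-2,1 for degrees 0…3.
(1 + 3q - 2q^2) has coefficients 1,3,-2,0,0,0,0,0 for degrees 0…7.
Multiplying by (1 + 2q^3 + q^4) gives running coefficients 1,3,-2,2,7,-1,-2,0 for degrees 0…7.
Finally multiplying by (1 + q)^3, the product of all factors after the first has coefficients 1,6,10,6,10,24,18,-2 for degrees 0…7.
[q^7] = 1·(-2) − 2·18 − 2·24 + 1·10 = -76.

-76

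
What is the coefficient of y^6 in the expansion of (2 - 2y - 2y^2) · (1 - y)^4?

-2

(2 - 2y - 2y^2) has coefficients 2,-2,-2 for degrees 0…2.
(1 - y)^4 has coefficients 1,-4,6,-4,1,0,0 for degrees 0…6.
[y^6] = 2·0 − 2·0 − 2·1 = -2.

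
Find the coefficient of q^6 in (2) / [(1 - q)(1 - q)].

14

The denominator gives the recurrence a_n = 2a_(n−1) − a_(n−2) for n ≥ 2; the numerator fixes a_0 = 2, a_1 = 4.
Iterating: 2, 4, 6, 8, 10, 12, 14, so a_6 = 14.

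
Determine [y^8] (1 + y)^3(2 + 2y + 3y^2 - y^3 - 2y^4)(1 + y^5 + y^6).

(1 + y)^3 has coefficients 1,3,3,1 for degrees 0…3.
(2 + 2y + 3y^2 - y^3 - 2y^4) has coefficients 2,2,3,-1,-2,0,0,0,0 for degrees 0…8.
Finally multiplying by (1 + y^5 + y^6), the product of all factors after the first has coefficients 2,2,3,-1,-2,2,4,5,2 for degrees 0…8.
[y^8] = 1·2 + 3·5 + 3·4 + 1·2 = 31.

31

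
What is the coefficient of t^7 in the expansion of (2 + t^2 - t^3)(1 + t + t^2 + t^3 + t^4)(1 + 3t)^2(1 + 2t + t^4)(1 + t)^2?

(2 + t^2 - t^3) has coefficients 2,0,1,-1 for degrees 0…3.
(1 + t + t^2 + t^3 + t^4) has coefficients 1,1,1,1,1,0,0,0 for degrees 0…7.
Multiplying by (1 + 3t)^2 gives running coefficients 1,7,16,16,16,15,9,0 for degrees 0…7.
Multiplying by (1 + 2t + t^4) gives running coefficients 1,9,30,48,49,54,55,34 for degrees 0…7.
Finally multiplying by (1 + t)^2, the product of all factors after the first has coefficients 1,11,49,117,175,200,212,198 for degrees 0…7.
[t^7] = 2·198 + 1·200 − 1·175 = 421.

421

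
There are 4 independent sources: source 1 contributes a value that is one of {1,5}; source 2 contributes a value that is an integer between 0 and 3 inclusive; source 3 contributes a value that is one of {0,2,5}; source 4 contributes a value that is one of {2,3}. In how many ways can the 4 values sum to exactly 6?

4

The generating function for the choices is (q + q^5)·(1 + q + q^2 + q^3)·(1 + q^2 + q^5)·(q^2 + q^3); the count is [q^6].
(q + q^5) has coefficients 0,1,0,0,0,1 for degrees 0…5.
(1 + q + q^2 + q^3) has coefficients 1,1,1,1,0,0,0 for degrees 0…6.
Multiplying by (1 + q^2 + q^5) gives running coefficients 1,1,2,2,1,2,1 for degrees 0…6.
Finally multiplying by (q^2 + q^3), the product of all factors after the first has coefficients 0,0,1,2,3,4,3 for degrees 0…6.
[q^6] = 1·4 + 1·0 = 4.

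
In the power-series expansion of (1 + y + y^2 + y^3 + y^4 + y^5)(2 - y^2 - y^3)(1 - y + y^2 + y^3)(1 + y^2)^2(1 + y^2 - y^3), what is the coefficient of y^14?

(1 + y + y^2 + y^3 + y^4 + y^5) has coefficients 1,1,1,1,1,1 for degrees 0…5.
(2 - y^2 - y^3) has coefficients 2,0,-1,-1,0,0,0,0,0,0,0,0,0,0,0 for degrees 0…14.
Multiplying by (1 - y + y^2 + y^3) gives running coefficients 2,-2,1,2,0,-2,-1,0,0,0,0,0,0,0,0 for degrees 0…14.
Multiplying by (1 + y^2)^2 gives running coefficients 2,-2,5,-2,4,0,0,-2,-2,-2,-1,0,0,0,0 for degrees 0…14.
Finally multiplying by (1 + y^2 - y^3), the product of all factors after the first has coefficients 2,-2,7,-6,11,-7,6,-6,-2,-4,-1,0,1,1,0 for degrees 0…14.
[y^14] = 1·0 + 1·1 + 1·1 + 1·0 + 1·(-1) + 1·(-4) = -3.

-3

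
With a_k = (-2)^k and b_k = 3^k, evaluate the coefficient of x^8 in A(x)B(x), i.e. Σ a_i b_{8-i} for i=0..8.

4039

This is [x^8] in the product of the two ordinary generating functions.
Σ = 1·6561 − 2·2187 + 4·729 − 8·243 + 16·81 − 32·27 + 64·9 − 128·3 + 256·1 = 4039.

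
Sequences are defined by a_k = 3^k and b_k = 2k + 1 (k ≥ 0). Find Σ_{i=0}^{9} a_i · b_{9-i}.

59038

The convolution is the x^9 coefficient of A(x)B(x).
Σ = 1·19 + 3·17 + 9·15 + 27·13 + 81·11 + 243·9 + 729·7 + 2187·5 + 6561·3 + 19683·1 = 59038.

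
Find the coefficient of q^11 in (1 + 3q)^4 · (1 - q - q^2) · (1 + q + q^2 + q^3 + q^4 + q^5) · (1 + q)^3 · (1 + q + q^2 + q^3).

-9169

(1 + 3q)^4 has coefficients 1,12,54,108,81 for degrees 0…4.
(1 - q - q^2) has coefficients 1,-1,-1,0,0,0,0,0,0,0,0,0 for degrees 0…11.
Multiplying by (1 + q + q^2 + q^3 + q^4 + q^5) gives running coefficients 1,0,-1,-1,-1,-1,-2,-1,0,0,0,0 for degrees 0…11.
Multiplying by (1 + q)^3 gives running coefficients 1,3,2,-3,-7,-8,-9,-11,-10,-5,-1,0 for degrees 0…11.
Finally multiplying by (1 + q + q^2 + q^3), the product of all factors after the first has coefficients 1,4,6,3,-5,-16,-27,-35,-38,-35,-27,-16 for degrees 0…11.
[q^11] = 1·(-16) + 12·(-27) + 54·(-35) + 108·(-38) + 81·(-35) = -9169.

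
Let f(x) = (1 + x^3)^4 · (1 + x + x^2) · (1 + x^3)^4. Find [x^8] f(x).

(1 + x^3)^4 has coefficients 1,0,0,4,0,0,6,0,0 for degrees 0…8.
(1 + x + x^2) has coefficients 1,1,1,0,0,0,0,0,0 for degrees 0…8.
Finally multiplying by (1 + x^3)^4, the product of all factors after the first has coefficients 1,1,1,4,4,4,6,6,6 for degrees 0…8.
[x^8] = 1·6 + 4·4 + 6·1 = 28.

28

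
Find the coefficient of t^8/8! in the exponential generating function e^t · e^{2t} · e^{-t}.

256

The EGF product rule gives c_8 = Σ_{k_1+k_2+k_3=8} C(8; k_1,k_2,k_3) · ∏ g_i(k_i), where e^t gives (1)^k; e^{2t} gives (2)^k; e^{-t} gives (-1)^k.
g_1(k) for k = 0…8: 1, 1, 1, 1, 1, 1, 1, 1, 1.
g_2(k) for k = 0…8: 1, 2, 4, 8, 16, 32, 64, 128, 256.
g_3(k) for k = 0…8: 1, -1, 1, -1, 1, -1, 1, -1, 1.
First combine the last two factors: h(k) = Σ_j C(k,j)·g_2(j)·g_3(k−j) for k = 0…8: 1, 1, 1, 1, 1, 1, 1, 1, 1.
c_8 = Σ_k C(8,k)·g_1(k)·h(8−k) = 1·1·1 + 8·1·1 + 28·1·1 + 56·1·1 + 70·1·1 + 56·1·1 + 28·1·1 + 8·1·1 + 1·1·1 = 1 + 8 + 28 + 56 + 70 + 56 + 28 + 8 + 1 = 256.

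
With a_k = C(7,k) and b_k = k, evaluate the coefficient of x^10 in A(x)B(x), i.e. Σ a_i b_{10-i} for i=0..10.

The convolution is the x^10 coefficient of A(x)B(x).
Σ = 1·10 + 7·9 + 21·8 + 35·7 + 35·6 + 21·5 + 7·4 + 1·3 + 0·2 + 0·1 + 0·0 = 832.

832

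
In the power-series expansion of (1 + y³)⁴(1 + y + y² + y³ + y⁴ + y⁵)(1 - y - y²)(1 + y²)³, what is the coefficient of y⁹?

(1 + y³)⁴ has coefficients 1,0,0,4,0,0,6,0,0,4 for degrees 0…9.
(1 + y + y² + y³ + y⁴ + y⁵) has coefficients 1,1,1,1,1,1,0,0,0,0 for degrees 0…9.
Multiplying by (1 - y - y²) gives running coefficients 1,0,-1,-1,-1,-1,-2,-1,0,0 for degrees 0…9.
Finally multiplying by (1 + y²)³, the product of all factors after the first has coefficients 1,0,2,-1,-1,-4,-7,-7,-10,-7 for degrees 0…9.
[y⁹] = 1·(-7) + 4·(-7) + 6·(-1) + 4·1 = -37.

-37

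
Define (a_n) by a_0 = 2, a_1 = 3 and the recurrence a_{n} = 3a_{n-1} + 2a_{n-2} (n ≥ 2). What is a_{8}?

25889

The ordinary generating function has denominator 1 - 3y - 2y^2.
Iterating the recurrence: a_0,…,a_{8} = 2, 3, 13, 45, 161, 573, 2041, 7269, 25889.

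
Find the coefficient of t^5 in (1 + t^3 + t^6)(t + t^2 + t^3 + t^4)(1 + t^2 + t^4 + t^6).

3

(1 + t^3 + t^6) has coefficients 1,0,0,1,0,0 for degrees 0…5.
(t + t^2 + t^3 + t^4) has coefficients 0,1,1,1,1,0 for degrees 0…5.
Finally multiplying by (1 + t^2 + t^4 + t^6), the product of all factors after the first has coefficients 0,1,1,2,2,2 for degrees 0…5.
[t^5] = 1·2 + 1·1 = 3.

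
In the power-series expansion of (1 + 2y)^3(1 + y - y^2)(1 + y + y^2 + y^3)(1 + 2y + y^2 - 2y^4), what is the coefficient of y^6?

(1 + 2y)^3 has coefficients 1,6,12,8 for degrees 0…3.
(1 + y - y^2) has coefficients 1,1,-1,0,0,0,0 for degrees 0…6.
Multiplying by (1 + y + y^2 + y^3) gives running coefficients 1,2,1,1,0,-1,0 for degrees 0…6.
Finally multiplying by (1 + 2y + y^2 - 2y^4), the product of all factors after the first has coefficients 1,4,6,5,1,-4,-4 for degrees 0…6.
[y^6] = 1·(-4) + 6·(-4) + 12·1 + 8·5 = 24.

24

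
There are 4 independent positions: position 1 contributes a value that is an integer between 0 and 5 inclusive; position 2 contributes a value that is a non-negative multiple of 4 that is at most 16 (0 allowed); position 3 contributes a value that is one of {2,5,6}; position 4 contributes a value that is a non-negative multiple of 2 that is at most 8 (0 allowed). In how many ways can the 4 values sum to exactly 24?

The generating function for the choices is (1 + y + y^2 + y^3 + y^4 + y^5)·(1 + y^4 + y^8 + y^12 + y^16)·(y^2 + y^5 + y^6)·(1 + y^2 + y^4 + y^6 + y^8); the count is [y^24].
(1 + y + y^2 + y^3 + y^4 + y^5) has coefficients 1,1,1,1,1,1 for degrees 0…5.
(1 + y^4 + y^8 + y^12 + y^16) has coefficients 1,0,0,0,1,0,0,0,1,0,0,0,1,0,0,0,1,0,0,0,0,0,0,0,0 for degrees 0…24.
Multiplying by (y^2 + y^5 + y^6) gives running coefficients 0,0,1,0,0,1,2,0,0,1,2,0,0,1,2,0,0,1,2,0,0,1,1,0,0 for degrees 0…24.
Finally multiplying by (1 + y^2 + y^4 + y^6 + y^8), the product of all factors after the first has coefficients 0,0,1,0,1,1,3,1,3,2,5,2,4,3,6,2,4,3,6,2,4,3,5,2,3 for degrees 0…24.
[y^24] = 1·3 + 1·2 + 1·5 + 1·3 + 1·4 + 1·2 = 19.

19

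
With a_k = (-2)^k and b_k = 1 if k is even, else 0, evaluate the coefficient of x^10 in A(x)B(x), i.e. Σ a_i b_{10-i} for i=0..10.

Write out a_i and b_{10-i} for i = 0,…,10 and sum the products.
Σ = 1·1 − 2·0 + 4·1 − 8·0 + 16·1 − 32·0 + 64·1 − 128·0 + 256·1 − 512·0 + 1024·1 = 1365.

1365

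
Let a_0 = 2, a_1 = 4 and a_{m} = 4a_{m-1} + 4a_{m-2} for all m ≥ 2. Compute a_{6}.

The ordinary generating function has denominator 1 - 4y - 4y^2.
Iterating the recurrence: a_0,…,a_{6} = 2, 4, 24, 112, 544, 2624, 12672.

12672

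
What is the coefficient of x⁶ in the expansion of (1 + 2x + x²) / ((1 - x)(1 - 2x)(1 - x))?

544

The denominator gives the recurrence a_n = 4a_(n−1) − 5a_(n−2) + 2a_(n−3) for n ≥ 3; the numerator fixes a_0 = 1, a_1 = 6, a_2 = 20.
Iterating: 1, 6, 20, 52, 120, 260, 544, so a_6 = 544.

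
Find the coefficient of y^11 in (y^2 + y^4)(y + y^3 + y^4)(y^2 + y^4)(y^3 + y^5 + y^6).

(y^2 + y^4) has coefficients 0,0,1,0,1 for degrees 0…4.
(y + y^3 + y^4) has coefficients 0,1,0,1,1,0,0,0,0,0,0,0 for degrees 0…11.
Multiplying by (y^2 + y^4) gives running coefficients 0,0,0,1,0,2,1,1,1,0,0,0 for degrees 0…11.
Finally multiplying by (y^3 + y^5 + y^6), the product of all factors after the first has coefficients 0,0,0,0,0,0,1,0,3,2,3,4 for degrees 0…11.
[y^11] = 1·2 + 1·0 = 2.

2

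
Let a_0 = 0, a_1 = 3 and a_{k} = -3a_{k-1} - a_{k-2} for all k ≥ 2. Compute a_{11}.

The ordinary generating function has denominator 1 + 3z + z^2.
Iterating the recurrence: a_0,…,a_{11} = 0, 3, -9, 24, -63, 165, -432, 1131, -2961, 7752, -20295, 53133.

53133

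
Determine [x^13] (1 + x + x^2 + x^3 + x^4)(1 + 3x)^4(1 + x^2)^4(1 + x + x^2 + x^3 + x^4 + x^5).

13784

(1 + x + x^2 + x^3 + x^4) has coefficients 1,1,1,1,1 for degrees 0…4.
(1 + 3x)^4 has coefficients 1,12,54,108,81,0,0,0,0,0,0,0,0,0 for degrees 0…13.
Multiplying by (1 + x^2)^4 gives running coefficients 1,12,58,156,303,504,652,696,703,444,378,108,81,0 for degrees 0…13.
Finally multiplying by (1 + x + x^2 + x^3 + x^4 + x^5), the product of all factors after the first has coefficients 1,13,71,227,530,1034,1685,2369,3014,3302,3377,2981,2410,1714 for degrees 0…13.
[x^13] = 1·1714 + 1·2410 + 1·2981 + 1·3377 + 1·3302 = 13784.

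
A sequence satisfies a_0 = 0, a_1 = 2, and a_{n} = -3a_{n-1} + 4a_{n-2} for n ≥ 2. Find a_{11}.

1677722

The ordinary generating function has denominator 1 + 3z - 4z^2.
Iterating the recurrence: a_0,…,a_{11} = 0, 2, -6, 26, -102, 410, -1638, 6554, -26214, 104858, -419430, 1677722.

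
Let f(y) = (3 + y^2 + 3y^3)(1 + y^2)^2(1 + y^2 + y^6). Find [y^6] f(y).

9

(3 + y^2 + 3y^3) has coefficients 3,0,1,3 for degrees 0…3.
(1 + y^2)^2 has coefficients 1,0,2,0,1,0,0 for degrees 0…6.
Finally multiplying by (1 + y^2 + y^6), the product of all factors after the first has coefficients 1,0,3,0,3,0,2 for degrees 0…6.
[y^6] = 3·2 + 1·3 + 3·0 = 9.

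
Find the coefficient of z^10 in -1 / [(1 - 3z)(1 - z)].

-88573

Partial fractions give a closed form: a_n = (-3/2)·3^n + (1/2)·1^n.
At n = 10: a_10 = -88573.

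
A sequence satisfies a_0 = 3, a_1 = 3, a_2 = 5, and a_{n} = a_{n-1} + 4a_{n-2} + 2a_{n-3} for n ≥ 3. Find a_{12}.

165753

The ordinary generating function has denominator 1 - t - 4t^2 - 2t^3.
Iterating the recurrence: a_0,…,a_{12} = 3, 3, 5, 23, 49, 151, 393, 1095, 2969, 8135, 22201, 60679, 165753.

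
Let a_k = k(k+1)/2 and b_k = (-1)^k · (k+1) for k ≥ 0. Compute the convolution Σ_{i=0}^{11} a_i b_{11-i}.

21

Write out a_i and b_{11-i} for i = 0,…,11 and sum the products.
Σ = 0·(-12) + 1·11 + 3·(-10) + 6·9 + 10·(-8) + 15·7 + 21·(-6) + 28·5 + 36·(-4) + 45·3 + 55·(-2) + 66·1 = 21.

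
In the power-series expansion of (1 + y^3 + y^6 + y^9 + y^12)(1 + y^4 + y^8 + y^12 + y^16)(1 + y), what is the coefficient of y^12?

3

(1 + y^3 + y^6 + y^9 + y^12) has coefficients 1,0,0,1,0,0,1,0,0,1,0,0,1 for degrees 0…12.
(1 + y^4 + y^8 + y^12 + y^16) has coefficients 1,0,0,0,1,0,0,0,1,0,0,0,1 for degrees 0…12.
Finally multiplying by (1 + y), the product of all factors after the first has coefficients 1,1,0,0,1,1,0,0,1,1,0,0,1 for degrees 0…12.
[y^12] = 1·1 + 1·1 + 1·0 + 1·0 + 1·1 = 3.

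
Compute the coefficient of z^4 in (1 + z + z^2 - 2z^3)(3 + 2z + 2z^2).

(1 + z + z^2 - 2z^3) has coefficients 1,1,1,-2 for degrees 0…3.
(3 + 2z + 2z^2) has coefficients 3,2,2,0,0 for degrees 0…4.
[z^4] = 1·0 + 1·0 + 1·2 − 2·2 = -2.

-2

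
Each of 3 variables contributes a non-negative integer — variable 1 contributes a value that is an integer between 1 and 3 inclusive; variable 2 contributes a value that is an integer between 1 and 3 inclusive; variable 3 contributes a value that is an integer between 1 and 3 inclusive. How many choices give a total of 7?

6

The generating function for the choices is (q + q^2 + q^3)·(q + q^2 + q^3)·(q + q^2 + q^3); the count is [q^7].
(q + q^2 + q^3) has coefficients 0,1,1,1 for degrees 0…3.
(q + q^2 + q^3) has coefficients 0,1,1,1,0,0,0,0 for degrees 0…7.
Finally multiplying by (q + q^2 + q^3), the product of all factors after the first has coefficients 0,0,1,2,3,2,1,0 for degrees 0…7.
[q^7] = 1·1 + 1·2 + 1·3 = 6.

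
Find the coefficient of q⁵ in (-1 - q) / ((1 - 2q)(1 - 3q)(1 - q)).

Partial fractions give a closed form: a_n = (6)·2^n + (-6)·3^n + (-1)·1^n.
At n = 5: a_5 = -1267.

-1267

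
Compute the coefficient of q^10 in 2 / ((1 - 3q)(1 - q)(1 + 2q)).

106834

Partial fractions give a closed form: a_n = (9/5)·3^n + (-1/3)·1^n + (8/15)·(-2)^n.
At n = 10: a_10 = 106834.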